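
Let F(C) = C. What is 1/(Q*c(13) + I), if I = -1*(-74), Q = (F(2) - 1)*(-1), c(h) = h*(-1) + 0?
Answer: 1/87 ≈ 0.011494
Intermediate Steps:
c(h) = -h (c(h) = -h + 0 = -h)
Q = -1 (Q = (2 - 1)*(-1) = 1*(-1) = -1)
I = 74
1/(Q*c(13) + I) = 1/(-(-1)*13 + 74) = 1/(-1*(-13) + 74) = 1/(13 + 74) = 1/87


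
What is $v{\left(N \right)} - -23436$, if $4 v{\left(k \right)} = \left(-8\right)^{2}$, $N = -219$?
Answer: $23452$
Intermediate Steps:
$v{\left(k \right)} = 16$ ($v{\left(k \right)} = \frac{\left(-8\right)^{2}}{4} = \frac{1}{4} \cdot 64 = 16$)
$v{\left(N \right)} - -23436 = 16 - -23436 = 16 + 23436 = 23452$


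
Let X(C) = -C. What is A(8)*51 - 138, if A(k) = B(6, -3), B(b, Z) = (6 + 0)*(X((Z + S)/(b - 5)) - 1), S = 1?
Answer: 168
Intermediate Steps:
B(b, Z) = -6 - 6*(1 + Z)/(-5 + b) (B(b, Z) = (6 + 0)*(-(Z + 1)/(b - 5) - 1) = 6*(-(1 + Z)/(-5 + b) - 1) = 6*(-1 - (1 + Z)/(-5 + b)) = -6 - 6*(1 + Z)/(-5 + b))
A(k) = 6 (A(k) = 6*(4 - 1*(-3) - 1*6)/(-5 + 6) = 6*(4 + 3 - 6)/1 = 6*1*1 = 6)
A(8)*51 - 138 = 6*51 - 138 = 306 - 138 = 168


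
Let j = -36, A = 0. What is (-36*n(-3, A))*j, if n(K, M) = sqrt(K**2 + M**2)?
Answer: 3888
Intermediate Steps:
(-36*n(-3, A))*j = -36*sqrt((-3)**2 + 0**2)*(-36) = -36*sqrt(9 + 0)*(-36) = -36*sqrt(9)*(-36) = -36*3*(-36) = -108*(-36) = 3888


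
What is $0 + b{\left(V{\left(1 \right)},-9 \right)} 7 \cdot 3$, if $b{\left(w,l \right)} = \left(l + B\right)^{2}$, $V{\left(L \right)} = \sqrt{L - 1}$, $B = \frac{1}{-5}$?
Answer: $\frac{44436}{25} \approx 1777.4$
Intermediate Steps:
$B = - \frac{1}{5} \approx -0.2$
$V{\left(L \right)} = \sqrt{-1 + L}$
$b{\left(w,l \right)} = \left(- \frac{1}{5} + l\right)^{2}$ ($b{\left(w,l \right)} = \left(l - \frac{1}{5}\right)^{2} = \left(- \frac{1}{5} + l\right)^{2}$)
$0 + b{\left(V{\left(1 \right)},-9 \right)} 7 \cdot 3 = 0 + \frac{\left(-1 + 5 \left(-9\right)\right)^{2}}{25} \cdot 7 \cdot 3 = 0 + \frac{\left(-1 - 45\right)^{2}}{25} \cdot 21 = 0 + \frac{\left(-46\right)^{2}}{25} \cdot 21 = 0 + \frac{1}{25} \cdot 2116 \cdot 21 = 0 + \frac{2116}{25} \cdot 21 = 0 + \frac{44436}{25} = \frac{44436}{25}$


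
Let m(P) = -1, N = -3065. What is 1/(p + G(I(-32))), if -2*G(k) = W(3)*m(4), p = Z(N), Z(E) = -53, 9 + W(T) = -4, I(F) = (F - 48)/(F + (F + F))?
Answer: -2/119 ≈ -0.016807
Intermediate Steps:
I(F) = (-48 + F)/(3*F) (I(F) = (-48 + F)/(F + 2*F) = (-48 + F)/((3*F)) = (-48 + F)*(1/(3*F)) = (-48 + F)/(3*F))
W(T) = -13 (W(T) = -9 - 4 = -13)
p = -53
G(k) = -13/2 (G(k) = -(-13)*(-1)/2 = -½*13 = -13/2)
1/(p + G(I(-32))) = 1/(-53 - 13/2) = 1/(-119/2) = -2/119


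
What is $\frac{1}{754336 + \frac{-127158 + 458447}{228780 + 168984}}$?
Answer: $\frac{397764}{300048035993} \approx 1.3257 \cdot 10^{-6}$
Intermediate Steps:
$\frac{1}{754336 + \frac{-127158 + 458447}{228780 + 168984}} = \frac{1}{754336 + \frac{331289}{397764}} = \frac{1}{\frac{300048035993}{397764}} = \frac{397764}{300048035993}$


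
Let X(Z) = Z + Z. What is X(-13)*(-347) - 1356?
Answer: 7666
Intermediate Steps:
X(Z) = 2*Z
X(-13)*(-347) - 1356 = (2*(-13))*(-347) - 1356 = -26*(-347) - 1356 = 9022 - 1356 = 7666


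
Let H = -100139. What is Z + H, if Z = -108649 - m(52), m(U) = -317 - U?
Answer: -208419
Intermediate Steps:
Z = -108280 (Z = -108649 - (-317 - 1*52) = -108649 - (-317 - 52) = -108649 - 1*(-369) = -108649 + 369 = -108280)
Z + H = -108280 - 100139 = -208419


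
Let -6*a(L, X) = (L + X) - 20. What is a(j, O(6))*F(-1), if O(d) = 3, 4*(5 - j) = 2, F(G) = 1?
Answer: 25/12 ≈ 2.0833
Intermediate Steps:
j = 9/2 (j = 5 - ¼*2 = 5 - ½ = 9/2 ≈ 4.5000)
a(L, X) = 10/3 - L/6 - X/6 (a(L, X) = -((L + X) - 20)/6 = -(-20 + L + X)/6 = 10/3 - L/6 - X/6)
a(j, O(6))*F(-1) = (10/3 - ⅙*9/2 - ⅙*3)*1 = (10/3 - ¾ - ½)*1 = (25/12)*1 = 25/12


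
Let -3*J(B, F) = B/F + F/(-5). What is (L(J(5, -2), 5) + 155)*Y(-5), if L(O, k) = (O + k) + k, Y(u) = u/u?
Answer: 1657/10 ≈ 165.70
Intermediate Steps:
Y(u) = 1
J(B, F) = F/15 - B/(3*F) (J(B, F) = -(B/F + F/(-5))/3 = -(B/F + F*(-⅕))/3 = -(B/F - F/5)/3 = -(-F/5 + B/F)/3 = F/15 - B/(3*F))
L(O, k) = O + 2*k
(L(J(5, -2), 5) + 155)*Y(-5) = ((((1/15)*(-2) - ⅓*5/(-2)) + 2*5) + 155)*1 = (((-2/15 - ⅓*5*(-½)) + 10) + 155)*1 = (((-2/15 + ⅚) + 10) + 155)*1 = ((7/10 + 10) + 155)*1 = (107/10 + 155)*1 = (1657/10)*1 = 1657/10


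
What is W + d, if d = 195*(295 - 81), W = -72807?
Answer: -31077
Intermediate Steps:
d = 41730 (d = 195*214 = 41730)
W + d = -72807 + 41730 = -31077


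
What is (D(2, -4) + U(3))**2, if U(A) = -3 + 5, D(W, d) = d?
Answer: 4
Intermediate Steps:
U(A) = 2
(D(2, -4) + U(3))**2 = (-4 + 2)**2 = (-2)**2 = 4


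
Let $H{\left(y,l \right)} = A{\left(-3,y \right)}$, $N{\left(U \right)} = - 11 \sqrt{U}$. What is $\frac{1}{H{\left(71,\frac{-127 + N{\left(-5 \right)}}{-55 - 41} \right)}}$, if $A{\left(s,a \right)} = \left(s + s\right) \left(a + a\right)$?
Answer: $- \frac{1}{852} \approx -0.0011737$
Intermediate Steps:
$A{\left(s,a \right)} = 4 a s$ ($A{\left(s,a \right)} = 2 s 2 a = 4 a s$)
$H{\left(y,l \right)} = - 12 y$ ($H{\left(y,l \right)} = 4 y \left(-3\right) = - 12 y$)
$\frac{1}{H{\left(71,\frac{-127 + N{\left(-5 \right)}}{-55 - 41} \right)}} = \frac{1}{\left(-12\right) 71} = \frac{1}{-852} = - \frac{1}{852}$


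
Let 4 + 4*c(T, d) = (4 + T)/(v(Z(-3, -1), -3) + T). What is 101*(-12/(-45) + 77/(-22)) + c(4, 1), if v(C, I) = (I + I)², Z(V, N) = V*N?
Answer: -19651/60 ≈ -327.52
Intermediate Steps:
Z(V, N) = N*V
v(C, I) = 4*I² (v(C, I) = (2*I)² = 4*I²)
c(T, d) = -1 + (4 + T)/(4*(36 + T)) (c(T, d) = -1 + ((4 + T)/(4*(-3)² + T))/4 = -1 + ((4 + T)/(4*9 + T))/4 = -1 + ((4 + T)/(36 + T))/4 = -1 + (4 + T)/(4*(36 + T)))
101*(-12/(-45) + 77/(-22)) + c(4, 1) = 101*(-12/(-45) + 77/(-22)) + (-140 - 3*4)/(4*(36 + 4)) = 101*(-12*(-1/45) + 77*(-1/22)) + (¼)*(-140 - 12)/40 = 101*(4/15 - 7/2) + (¼)*(1/40)*(-152) = 101*(-97/30) - 19/20 = -9797/30 - 19/20 = -19651/60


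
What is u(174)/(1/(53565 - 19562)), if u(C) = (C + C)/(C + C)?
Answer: 34003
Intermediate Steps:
u(C) = 1 (u(C) = (2*C)/((2*C)) = (2*C)*(1/(2*C)) = 1)
u(174)/(1/(53565 - 19562)) = 1/1/(53565 - 19562) = 1/1/34003 = 1/(1/34003) = 1*34003 = 34003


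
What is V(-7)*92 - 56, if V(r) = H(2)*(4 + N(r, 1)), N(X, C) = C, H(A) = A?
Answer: 864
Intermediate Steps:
V(r) = 10 (V(r) = 2*(4 + 1) = 2*5 = 10)
V(-7)*92 - 56 = 10*92 - 56 = 920 - 56 = 864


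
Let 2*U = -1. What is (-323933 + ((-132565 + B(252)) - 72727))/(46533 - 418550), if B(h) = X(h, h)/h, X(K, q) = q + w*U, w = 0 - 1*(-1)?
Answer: 266728897/187496568 ≈ 1.4226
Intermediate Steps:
w = 1 (w = 0 + 1 = 1)
U = -½ (U = (½)*(-1) = -½ ≈ -0.50000)
X(K, q) = -½ + q (X(K, q) = q + 1*(-½) = q - ½ = -½ + q)
B(h) = (-½ + h)/h
(-323933 + ((-132565 + B(252)) - 72727))/(46533 - 418550) = (-323933 + ((-132565 + (-½ + 252)/252) - 72727))/(46533 - 418550) = (-323933 + ((-132565 + (1/252)*(503/2)) - 72727))/(-372017) = (-323933 + ((-132565 + 503/504) - 72727))*(-1/372017) = (-323933 + (-66812257/504 - 72727))*(-1/372017) = (-323933 - 103466665/504)*(-1/372017) = -266728897/504*(-1/372017) = 266728897/187496568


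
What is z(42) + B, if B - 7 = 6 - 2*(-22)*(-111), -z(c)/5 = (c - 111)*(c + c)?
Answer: 24109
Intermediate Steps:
z(c) = -10*c*(-111 + c) (z(c) = -5*(c - 111)*(c + c) = -5*(-111 + c)*2*c = -10*c*(-111 + c))
B = -4871 (B = 7 + (6 - 2*(-22)*(-111)) = 7 + (6 + 44*(-111)) = 7 + (6 - 4884) = 7 - 4878 = -4871)
z(42) + B = 10*42*(111 - 1*42) - 4871 = 10*42*(111 - 42) - 4871 = 10*42*69 - 4871 = 28980 - 4871 = 24109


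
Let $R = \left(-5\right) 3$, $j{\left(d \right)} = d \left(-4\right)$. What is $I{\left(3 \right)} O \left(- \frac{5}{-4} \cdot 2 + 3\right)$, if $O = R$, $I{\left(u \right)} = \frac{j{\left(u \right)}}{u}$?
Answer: $330$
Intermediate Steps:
$j{\left(d \right)} = - 4 d$
$I{\left(u \right)} = -4$ ($I{\left(u \right)} = \frac{\left(-4\right) u}{u} = -4$)
$R = -15$
$O = -15$
$I{\left(3 \right)} O \left(- \frac{5}{-4} \cdot 2 + 3\right) = \left(-4\right) \left(-15\right) \left(- \frac{5}{-4} \cdot 2 + 3\right) = 60 \left(\left(-5\right) \left(- \frac{1}{4}\right) 2 + 3\right) = 60 \left(\frac{5}{4} \cdot 2 + 3\right) = 60 \left(\frac{5}{2} + 3\right) = 60 \cdot \frac{11}{2} = 330$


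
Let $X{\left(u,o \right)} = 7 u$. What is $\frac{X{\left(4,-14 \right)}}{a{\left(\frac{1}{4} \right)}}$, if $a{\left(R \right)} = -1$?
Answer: $-28$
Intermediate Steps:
$\frac{X{\left(4,-14 \right)}}{a{\left(\frac{1}{4} \right)}} = \frac{7 \cdot 4}{-1} = 28 \left(-1\right) = -28$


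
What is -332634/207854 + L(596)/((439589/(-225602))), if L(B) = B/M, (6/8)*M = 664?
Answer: -29513105151285/15167475112996 ≈ -1.9458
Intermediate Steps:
M = 2656/3 (M = (4/3)*664 = 2656/3 ≈ 885.33)
L(B) = 3*B/2656 (L(B) = B/(2656/3) = B*(3/2656) = 3*B/2656)
-332634/207854 + L(596)/((439589/(-225602))) = -332634/207854 + ((3/2656)*596)/((439589/(-225602))) = -332634*1/207854 + 447/(664*((439589*(-1/225602)))) = -166317/103927 + 447/(664*(-439589/225602)) = -166317/103927 + (447/664)*(-225602/439589) = -166317/103927 - 50422047/145943548 = -29513105151285/15167475112996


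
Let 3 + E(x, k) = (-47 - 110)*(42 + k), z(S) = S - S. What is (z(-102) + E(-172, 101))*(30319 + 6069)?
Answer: -817056152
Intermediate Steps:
z(S) = 0
E(x, k) = -6597 - 157*k (E(x, k) = -3 + (-47 - 110)*(42 + k) = -3 - 157*(42 + k) = -3 + (-6594 - 157*k) = -6597 - 157*k)
(z(-102) + E(-172, 101))*(30319 + 6069) = (0 + (-6597 - 157*101))*(30319 + 6069) = (0 + (-6597 - 15857))*36388 = (0 - 22454)*36388 = -22454*36388 = -817056152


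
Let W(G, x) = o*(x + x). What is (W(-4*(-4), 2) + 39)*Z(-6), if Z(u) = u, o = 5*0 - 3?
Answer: -162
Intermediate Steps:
o = -3 (o = 0 - 3 = -3)
W(G, x) = -6*x (W(G, x) = -3*(x + x) = -6*x)
(W(-4*(-4), 2) + 39)*Z(-6) = (-6*2 + 39)*(-6) = (-12 + 39)*(-6) = 27*(-6) = -162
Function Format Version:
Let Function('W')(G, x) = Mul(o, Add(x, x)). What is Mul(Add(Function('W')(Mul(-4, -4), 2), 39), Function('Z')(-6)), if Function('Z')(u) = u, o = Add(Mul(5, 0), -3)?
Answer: -162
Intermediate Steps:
o = -3 (o = Add(0, -3) = -3)
Function('W')(G, x) = Mul(-6, x) (Function('W')(G, x) = Mul(-3, Add(x, x)) = Mul(-3, Mul(2, x)) = Mul(-6, x))
Mul(Add(Function('W')(Mul(-4, -4), 2), 39), Function('Z')(-6)) = Mul(Add(Mul(-6, 2), 39), -6) = Mul(Add(-12, 39), -6) = Mul(27, -6) = -162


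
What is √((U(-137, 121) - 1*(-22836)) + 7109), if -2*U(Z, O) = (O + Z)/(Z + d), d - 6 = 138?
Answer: √1467361/7 ≈ 173.05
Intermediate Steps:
d = 144 (d = 6 + 138 = 144)
U(Z, O) = -(O + Z)/(2*(144 + Z)) (U(Z, O) = -(O + Z)/(2*(Z + 144)) = -(O + Z)/(2*(144 + Z)))
√((U(-137, 121) - 1*(-22836)) + 7109) = √(((-1*121 - 1*(-137))/(2*(144 - 137)) - 1*(-22836)) + 7109) = √(((½)*(-121 + 137)/7 + 22836) + 7109) = √(((½)*(⅐)*16 + 22836) + 7109) = √((8/7 + 22836) + 7109) = √(159860/7 + 7109) = √(209623/7) = √1467361/7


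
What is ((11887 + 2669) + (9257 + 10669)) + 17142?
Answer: 51624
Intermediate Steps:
((11887 + 2669) + (9257 + 10669)) + 17142 = (14556 + 19926) + 17142 = 34482 + 17142 = 51624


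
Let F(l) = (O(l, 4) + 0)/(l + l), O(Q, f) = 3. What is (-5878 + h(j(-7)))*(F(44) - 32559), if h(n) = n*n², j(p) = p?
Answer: 17824340769/88 ≈ 2.0255e+8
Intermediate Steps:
F(l) = 3/(2*l) (F(l) = (3 + 0)/(l + l) = 3/((2*l)) = 3*(1/(2*l)) = 3/(2*l))
h(n) = n³
(-5878 + h(j(-7)))*(F(44) - 32559) = (-5878 + (-7)³)*((3/2)/44 - 32559) = (-5878 - 343)*((3/2)*(1/44) - 32559) = -6221*(3/88 - 32559) = -6221*(-2865189/88) = 17824340769/88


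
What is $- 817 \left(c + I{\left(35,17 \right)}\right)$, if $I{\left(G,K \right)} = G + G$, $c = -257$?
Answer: $152779$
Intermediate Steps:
$I{\left(G,K \right)} = 2 G$
$- 817 \left(c + I{\left(35,17 \right)}\right) = - 817 \left(-257 + 2 \cdot 35\right) = - 817 \left(-257 + 70\right) = \left(-817\right) \left(-187\right) = 152779$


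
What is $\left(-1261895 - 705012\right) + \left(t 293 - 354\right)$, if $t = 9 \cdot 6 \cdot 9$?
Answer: $-1824863$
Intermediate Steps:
$t = 486$ ($t = 54 \cdot 9 = 486$)
$\left(-1261895 - 705012\right) + \left(t 293 - 354\right) = \left(-1261895 - 705012\right) + \left(486 \cdot 293 - 354\right) = -1966907 + \left(142398 - 354\right) = -1966907 + 142044 = -1824863$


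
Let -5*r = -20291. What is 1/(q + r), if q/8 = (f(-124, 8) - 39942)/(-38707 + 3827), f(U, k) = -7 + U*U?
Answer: 872/3543665 ≈ 0.00024607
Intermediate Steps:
f(U, k) = -7 + U**2
q = 24573/4360 (q = 8*(((-7 + (-124)**2) - 39942)/(-38707 + 3827)) = 8*(((-7 + 15376) - 39942)/(-34880)) = 8*((15369 - 39942)*(-1/34880)) = 8*(-24573*(-1/34880)) = 8*(24573/34880) = 24573/4360 ≈ 5.6360)
r = 20291/5 (r = -1/5*(-20291) = 20291/5 ≈ 4058.2)
1/(q + r) = 1/(24573/4360 + 20291/5) = 1/(3543665/872) = 872/3543665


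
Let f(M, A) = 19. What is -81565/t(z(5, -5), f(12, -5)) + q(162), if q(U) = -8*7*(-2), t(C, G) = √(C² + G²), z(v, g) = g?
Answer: 112 - 81565*√386/386 ≈ -4039.6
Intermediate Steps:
q(U) = 112 (q(U) = -56*(-2) = 112)
-81565/t(z(5, -5), f(12, -5)) + q(162) = -81565/√((-5)² + 19²) + 112 = -81565/√(25 + 361) + 112 = -81565*√386/386 + 112 = 112 - 81565*√386/386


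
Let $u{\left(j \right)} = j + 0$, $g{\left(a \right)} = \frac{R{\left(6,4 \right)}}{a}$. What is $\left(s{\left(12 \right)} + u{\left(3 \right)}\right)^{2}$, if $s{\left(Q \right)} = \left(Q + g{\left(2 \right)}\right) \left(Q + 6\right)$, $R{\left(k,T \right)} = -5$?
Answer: $30276$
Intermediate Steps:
$g{\left(a \right)} = - \frac{5}{a}$
$u{\left(j \right)} = j$
$s{\left(Q \right)} = \left(6 + Q\right) \left(- \frac{5}{2} + Q\right)$ ($s{\left(Q \right)} = \left(Q - \frac{5}{2}\right) \left(Q + 6\right) = \left(Q - \frac{5}{2}\right) \left(6 + Q\right) = \left(- \frac{5}{2} + Q\right) \left(6 + Q\right) = \left(6 + Q\right) \left(- \frac{5}{2} + Q\right)$)
$\left(s{\left(12 \right)} + u{\left(3 \right)}\right)^{2} = \left(\left(-15 + 12^{2} + \frac{7}{2} \cdot 12\right) + 3\right)^{2} = \left(\left(-15 + 144 + 42\right) + 3\right)^{2} = \left(171 + 3\right)^{2} = 174^{2} = 30276$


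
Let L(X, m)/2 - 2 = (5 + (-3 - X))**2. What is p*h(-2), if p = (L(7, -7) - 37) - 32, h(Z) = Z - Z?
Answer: 0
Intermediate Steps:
L(X, m) = 4 + 2*(2 - X)**2 (L(X, m) = 4 + 2*(5 + (-3 - X))**2 = 4 + 2*(2 - X)**2)
h(Z) = 0
p = -15 (p = ((4 + 2*(-2 + 7)**2) - 37) - 32 = ((4 + 2*5**2) - 37) - 32 = ((4 + 2*25) - 37) - 32 = ((4 + 50) - 37) - 32 = (54 - 37) - 32 = 17 - 32 = -15)
p*h(-2) = -15*0 = 0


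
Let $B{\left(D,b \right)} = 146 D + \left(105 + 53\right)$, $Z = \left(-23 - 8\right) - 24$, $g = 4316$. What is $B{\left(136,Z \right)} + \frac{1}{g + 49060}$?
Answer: $\frac{1068267265}{53376} \approx 20014.0$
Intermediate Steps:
$Z = -55$ ($Z = -31 - 24 = -55$)
$B{\left(D,b \right)} = 158 + 146 D$ ($B{\left(D,b \right)} = 146 D + 158 = 158 + 146 D$)
$B{\left(136,Z \right)} + \frac{1}{g + 49060} = \left(158 + 146 \cdot 136\right) + \frac{1}{4316 + 49060} = \left(158 + 19856\right) + \frac{1}{53376} = 20014 + \frac{1}{53376} = \frac{1068267265}{53376}$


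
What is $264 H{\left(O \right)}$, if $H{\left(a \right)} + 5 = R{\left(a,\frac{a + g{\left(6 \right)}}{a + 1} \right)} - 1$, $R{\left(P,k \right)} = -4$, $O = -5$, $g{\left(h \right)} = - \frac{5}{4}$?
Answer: $-2640$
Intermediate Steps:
$g{\left(h \right)} = - \frac{5}{4}$ ($g{\left(h \right)} = \left(-5\right) \frac{1}{4} = - \frac{5}{4}$)
$H{\left(a \right)} = -10$ ($H{\left(a \right)} = -5 - 5 = -10$)
$264 H{\left(O \right)} = 264 \left(-10\right) = -2640$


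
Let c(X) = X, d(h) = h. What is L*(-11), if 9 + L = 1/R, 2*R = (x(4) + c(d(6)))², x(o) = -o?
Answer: 187/2 ≈ 93.500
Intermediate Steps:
R = 2 (R = (-1*4 + 6)²/2 = (-4 + 6)²/2 = (½)*2² = (½)*4 = 2)
L = -17/2 (L = -9 + 1/2 = -9 + ½ = -17/2 ≈ -8.5000)
L*(-11) = -17/2*(-11) = 187/2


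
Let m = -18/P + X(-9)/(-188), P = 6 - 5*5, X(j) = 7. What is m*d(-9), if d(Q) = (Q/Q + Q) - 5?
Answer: -42263/3572 ≈ -11.832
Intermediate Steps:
d(Q) = -4 + Q (d(Q) = (1 + Q) - 5 = -4 + Q)
P = -19 (P = 6 - 25 = -19)
m = 3251/3572 (m = -18/(-19) + 7/(-188) = -18*(-1/19) + 7*(-1/188) = 18/19 - 7/188 = 3251/3572 ≈ 0.91013)
m*d(-9) = 3251*(-4 - 9)/3572 = (3251/3572)*(-13) = -42263/3572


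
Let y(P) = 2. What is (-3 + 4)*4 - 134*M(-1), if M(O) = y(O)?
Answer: -264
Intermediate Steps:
M(O) = 2
(-3 + 4)*4 - 134*M(-1) = (-3 + 4)*4 - 134*2 = 1*4 - 268 = 4 - 268 = -264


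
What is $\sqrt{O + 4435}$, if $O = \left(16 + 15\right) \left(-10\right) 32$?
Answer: $i \sqrt{5485} \approx 74.061 i$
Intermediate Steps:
$O = -9920$ ($O = 31 \left(-10\right) 32 = \left(-310\right) 32 = -9920$)
$\sqrt{O + 4435} = \sqrt{-9920 + 4435} = \sqrt{-5485} = i \sqrt{5485}$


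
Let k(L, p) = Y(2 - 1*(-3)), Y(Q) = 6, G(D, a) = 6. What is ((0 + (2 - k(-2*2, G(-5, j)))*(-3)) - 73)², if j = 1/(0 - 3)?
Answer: 3721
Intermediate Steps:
j = -⅓ (j = 1/(-3) = -⅓ ≈ -0.33333)
k(L, p) = 6
((0 + (2 - k(-2*2, G(-5, j)))*(-3)) - 73)² = ((0 + (2 - 1*6)*(-3)) - 73)² = ((0 + (2 - 6)*(-3)) - 73)² = ((0 - 4*(-3)) - 73)² = ((0 + 12) - 73)² = (12 - 73)² = (-61)² = 3721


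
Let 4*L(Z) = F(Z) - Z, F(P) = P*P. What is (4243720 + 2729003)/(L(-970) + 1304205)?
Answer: 13945446/3079345 ≈ 4.5287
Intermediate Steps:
F(P) = P**2
L(Z) = -Z/4 + Z**2/4 (L(Z) = (Z**2 - Z)/4 = -Z/4 + Z**2/4)
(4243720 + 2729003)/(L(-970) + 1304205) = (4243720 + 2729003)/((1/4)*(-970)*(-1 - 970) + 1304205) = 6972723/((1/4)*(-970)*(-971) + 1304205) = 6972723/(470935/2 + 1304205) = 6972723/(3079345/2) = 6972723*(2/3079345) = 13945446/3079345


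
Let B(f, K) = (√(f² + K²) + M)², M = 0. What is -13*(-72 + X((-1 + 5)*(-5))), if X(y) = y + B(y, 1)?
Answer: -4017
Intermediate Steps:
B(f, K) = K² + f² (B(f, K) = (√(f² + K²) + 0)² = (√(K² + f²) + 0)² = (√(K² + f²))² = K² + f²)
X(y) = 1 + y + y² (X(y) = y + (1² + y²) = y + (1 + y²) = 1 + y + y²)
-13*(-72 + X((-1 + 5)*(-5))) = -13*(-72 + (1 + (-1 + 5)*(-5) + ((-1 + 5)*(-5))²)) = -13*(-72 + (1 + 4*(-5) + (4*(-5))²)) = -13*(-72 + (1 - 20 + (-20)²)) = -13*(-72 + (1 - 20 + 400)) = -13*(-72 + 381) = -13*309 = -4017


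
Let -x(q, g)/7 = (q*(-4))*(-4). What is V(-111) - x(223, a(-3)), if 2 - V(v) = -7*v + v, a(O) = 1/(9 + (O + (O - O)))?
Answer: 24312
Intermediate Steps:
a(O) = 1/(9 + O) (a(O) = 1/(9 + (O + 0)) = 1/(9 + O))
V(v) = 2 + 6*v (V(v) = 2 - (-7*v + v) = 2 - (-6)*v = 2 + 6*v)
x(q, g) = -112*q (x(q, g) = -7*q*(-4)*(-4) = -7*(-4*q)*(-4) = -112*q)
V(-111) - x(223, a(-3)) = (2 + 6*(-111)) - (-112)*223 = (2 - 666) - 1*(-24976) = -664 + 24976 = 24312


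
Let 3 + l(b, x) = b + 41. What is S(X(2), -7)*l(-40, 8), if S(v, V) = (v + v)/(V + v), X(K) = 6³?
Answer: -864/209 ≈ -4.1340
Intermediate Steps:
X(K) = 216
S(v, V) = 2*v/(V + v) (S(v, V) = (2*v)/(V + v) = 2*v/(V + v))
l(b, x) = 38 + b (l(b, x) = -3 + (b + 41) = -3 + (41 + b) = 38 + b)
S(X(2), -7)*l(-40, 8) = (2*216/(-7 + 216))*(38 - 40) = (2*216/209)*(-2) = (2*216*(1/209))*(-2) = (432/209)*(-2) = -864/209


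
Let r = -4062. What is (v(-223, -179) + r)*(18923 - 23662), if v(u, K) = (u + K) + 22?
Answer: 21050638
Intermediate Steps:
v(u, K) = 22 + K + u (v(u, K) = (K + u) + 22 = 22 + K + u)
(v(-223, -179) + r)*(18923 - 23662) = ((22 - 179 - 223) - 4062)*(18923 - 23662) = (-380 - 4062)*(-4739) = -4442*(-4739) = 21050638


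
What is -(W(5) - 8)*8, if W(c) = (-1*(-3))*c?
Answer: -56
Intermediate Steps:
W(c) = 3*c
-(W(5) - 8)*8 = -(3*5 - 8)*8 = -(15 - 8)*8 = -7*8 = -1*56 = -56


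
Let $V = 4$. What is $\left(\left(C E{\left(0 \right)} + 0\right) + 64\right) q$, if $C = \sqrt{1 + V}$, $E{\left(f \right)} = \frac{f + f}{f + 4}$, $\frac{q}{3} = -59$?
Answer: $-11328$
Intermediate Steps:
$q = -177$ ($q = 3 \left(-59\right) = -177$)
$E{\left(f \right)} = \frac{2 f}{4 + f}$
$C = \sqrt{5}$ ($C = \sqrt{1 + 4} = \sqrt{5} \approx 2.2361$)
$\left(\left(C E{\left(0 \right)} + 0\right) + 64\right) q = \left(\left(\sqrt{5} \cdot 2 \cdot 0 \frac{1}{4 + 0} + 0\right) + 64\right) \left(-177\right) = \left(\left(\sqrt{5} \cdot 2 \cdot 0 \cdot \frac{1}{4} + 0\right) + 64\right) \left(-177\right) = \left(\left(\sqrt{5} \cdot 0 + 0\right) + 64\right) \left(-177\right) = \left(\left(0 + 0\right) + 64\right) \left(-177\right) = \left(0 + 64\right) \left(-177\right) = 64 \left(-177\right) = -11328$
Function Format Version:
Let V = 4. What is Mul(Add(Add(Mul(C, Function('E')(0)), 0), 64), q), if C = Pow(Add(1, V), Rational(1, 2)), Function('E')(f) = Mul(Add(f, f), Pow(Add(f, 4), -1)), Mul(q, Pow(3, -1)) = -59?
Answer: -11328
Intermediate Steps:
q = -177 (q = Mul(3, -59) = -177)
Function('E')(f) = Mul(2, f, Pow(Add(4, f), -1)) (Function('E')(f) = Mul(Mul(2, f), Pow(Add(4, f), -1)) = Mul(2, f, Pow(Add(4, f), -1)))
C = Pow(5, Rational(1, 2)) (C = Pow(Add(1, 4), Rational(1, 2)) = Pow(5, Rational(1, 2)) ≈ 2.2361)
Mul(Add(Add(Mul(C, Function('E')(0)), 0), 64), q) = Mul(Add(Add(Mul(Pow(5, Rational(1, 2)), Mul(2, 0, Pow(Add(4, 0), -1))), 0), 64), -177) = Mul(Add(Add(Mul(Pow(5, Rational(1, 2)), Mul(2, 0, Pow(4, -1))), 0), 64), -177) = Mul(Add(Add(Mul(Pow(5, Rational(1, 2)), Mul(2, 0, Rational(1, 4))), 0), 64), -177) = Mul(Add(Add(Mul(Pow(5, Rational(1, 2)), 0), 0), 64), -177) = Mul(Add(Add(0, 0), 64), -177) = Mul(Add(0, 64), -177) = Mul(64, -177) = -11328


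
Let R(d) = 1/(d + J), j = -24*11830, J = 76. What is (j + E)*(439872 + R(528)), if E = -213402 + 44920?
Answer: -60097689934489/302 ≈ -1.9900e+11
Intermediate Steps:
j = -283920
E = -168482
R(d) = 1/(76 + d) (R(d) = 1/(d + 76) = 1/(76 + d))
(j + E)*(439872 + R(528)) = (-283920 - 168482)*(439872 + 1/(76 + 528)) = -452402*(439872 + 1/604) = -452402*265682689/604 = -60097689934489/302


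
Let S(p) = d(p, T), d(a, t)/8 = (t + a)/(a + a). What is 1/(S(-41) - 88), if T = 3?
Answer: -41/3456 ≈ -0.011863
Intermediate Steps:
d(a, t) = 4*(a + t)/a (d(a, t) = 8*((t + a)/(a + a)) = 8*((a + t)/((2*a))) = 8*((a + t)*(1/(2*a))) = 8*((a + t)/(2*a)) = 4*(a + t)/a)
S(p) = 4 + 12/p (S(p) = 4 + 4*3/p = 4 + 12/p)
1/(S(-41) - 88) = 1/((4 + 12/(-41)) - 88) = 1/((4 + 12*(-1/41)) - 88) = 1/((4 - 12/41) - 88) = 1/(152/41 - 88) = 1/(-3456/41) = -41/3456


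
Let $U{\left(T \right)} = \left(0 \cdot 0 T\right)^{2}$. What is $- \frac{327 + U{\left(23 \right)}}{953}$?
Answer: $- \frac{327}{953} \approx -0.34313$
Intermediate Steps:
$U{\left(T \right)} = 0$ ($U{\left(T \right)} = \left(0 T\right)^{2} = 0^{2} = 0$)
$- \frac{327 + U{\left(23 \right)}}{953} = - \frac{327 + 0}{953} = - \frac{327}{953}$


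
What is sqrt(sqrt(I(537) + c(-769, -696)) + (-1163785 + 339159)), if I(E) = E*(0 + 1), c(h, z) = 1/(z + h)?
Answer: sqrt(-1769832936850 + 5860*sqrt(72032585))/1465 ≈ 908.08*I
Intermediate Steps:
c(h, z) = 1/(h + z)
I(E) = E (I(E) = E*1 = E)
sqrt(sqrt(I(537) + c(-769, -696)) + (-1163785 + 339159)) = sqrt(sqrt(537 + 1/(-769 - 696)) + (-1163785 + 339159)) = sqrt(sqrt(537 + 1/(-1465)) - 824626) = sqrt(sqrt(537 - 1/1465) - 824626) = sqrt(sqrt(786704/1465) - 824626) = sqrt(4*sqrt(72032585)/1465 - 824626) = sqrt(-824626 + 4*sqrt(72032585)/1465)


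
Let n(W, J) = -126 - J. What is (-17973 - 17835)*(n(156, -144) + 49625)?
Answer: -1777616544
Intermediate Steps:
(-17973 - 17835)*(n(156, -144) + 49625) = (-17973 - 17835)*((-126 - 1*(-144)) + 49625) = -35808*((-126 + 144) + 49625) = -35808*(18 + 49625) = -35808*49643 = -1777616544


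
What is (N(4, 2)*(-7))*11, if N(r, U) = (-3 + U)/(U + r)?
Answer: 77/6 ≈ 12.833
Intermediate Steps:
N(r, U) = (-3 + U)/(U + r)
(N(4, 2)*(-7))*11 = (((-3 + 2)/(2 + 4))*(-7))*11 = ((-1/6)*(-7))*11 = (((⅙)*(-1))*(-7))*11 = -⅙*(-7)*11 = (7/6)*11 = 77/6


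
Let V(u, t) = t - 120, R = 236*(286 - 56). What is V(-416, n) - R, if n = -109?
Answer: -54509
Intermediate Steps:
R = 54280 (R = 236*230 = 54280)
V(u, t) = -120 + t
V(-416, n) - R = (-120 - 109) - 1*54280 = -229 - 54280 = -54509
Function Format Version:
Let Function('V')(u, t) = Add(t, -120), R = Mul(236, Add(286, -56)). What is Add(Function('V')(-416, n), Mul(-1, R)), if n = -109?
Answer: -54509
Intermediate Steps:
R = 54280 (R = Mul(236, 230) = 54280)
Function('V')(u, t) = Add(-120, t)
Add(Function('V')(-416, n), Mul(-1, R)) = Add(Add(-120, -109), Mul(-1, 54280)) = Add(-229, -54280) = -54509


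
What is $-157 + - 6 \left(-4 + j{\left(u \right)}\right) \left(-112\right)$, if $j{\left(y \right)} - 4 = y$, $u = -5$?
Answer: $-3517$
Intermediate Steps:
$j{\left(y \right)} = 4 + y$
$-157 + - 6 \left(-4 + j{\left(u \right)}\right) \left(-112\right) = -157 + - 6 \left(-4 + \left(4 - 5\right)\right) \left(-112\right) = -157 + - 6 \left(-4 - 1\right) \left(-112\right) = -157 + \left(-6\right) \left(-5\right) \left(-112\right) = -157 + 30 \left(-112\right) = -157 - 3360 = -3517$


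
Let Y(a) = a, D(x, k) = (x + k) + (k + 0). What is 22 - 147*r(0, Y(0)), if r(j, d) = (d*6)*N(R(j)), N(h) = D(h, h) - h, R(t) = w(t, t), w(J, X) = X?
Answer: 22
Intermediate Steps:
D(x, k) = x + 2*k (D(x, k) = (k + x) + k = x + 2*k)
R(t) = t
N(h) = 2*h (N(h) = (h + 2*h) - h = 3*h - h = 2*h)
r(j, d) = 12*d*j (r(j, d) = (d*6)*(2*j) = (6*d)*(2*j) = 12*d*j)
22 - 147*r(0, Y(0)) = 22 - 1764*0*0 = 22 - 147*0 = 22 + 0 = 22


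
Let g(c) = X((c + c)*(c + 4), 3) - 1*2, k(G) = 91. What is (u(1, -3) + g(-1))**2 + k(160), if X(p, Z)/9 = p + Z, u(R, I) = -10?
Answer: 1612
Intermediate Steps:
X(p, Z) = 9*Z + 9*p (X(p, Z) = 9*(p + Z) = 9*(Z + p) = 9*Z + 9*p)
g(c) = 25 + 18*c*(4 + c) (g(c) = (9*3 + 9*((c + c)*(c + 4))) - 1*2 = (27 + 9*((2*c)*(4 + c))) - 2 = (27 + 9*(2*c*(4 + c))) - 2 = (27 + 18*c*(4 + c)) - 2 = 25 + 18*c*(4 + c))
(u(1, -3) + g(-1))**2 + k(160) = (-10 + (25 + 18*(-1)*(4 - 1)))**2 + 91 = (-10 + (25 + 18*(-1)*3))**2 + 91 = (-10 + (25 - 54))**2 + 91 = (-10 - 29)**2 + 91 = (-39)**2 + 91 = 1521 + 91 = 1612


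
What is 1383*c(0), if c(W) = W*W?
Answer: 0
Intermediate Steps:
c(W) = W²
1383*c(0) = 1383*0² = 1383*0 = 0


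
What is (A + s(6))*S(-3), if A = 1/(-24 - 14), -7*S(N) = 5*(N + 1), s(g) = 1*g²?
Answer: 6835/133 ≈ 51.391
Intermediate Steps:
s(g) = g²
S(N) = -5/7 - 5*N/7 (S(N) = -5*(N + 1)/7 = -5*(1 + N)/7 = -(5 + 5*N)/7 = -5/7 - 5*N/7)
A = -1/38 (A = 1/(-38) = -1/38 ≈ -0.026316)
(A + s(6))*S(-3) = (-1/38 + 6²)*(-5/7 - 5/7*(-3)) = (-1/38 + 36)*(-5/7 + 15/7) = (1367/38)*(10/7) = 6835/133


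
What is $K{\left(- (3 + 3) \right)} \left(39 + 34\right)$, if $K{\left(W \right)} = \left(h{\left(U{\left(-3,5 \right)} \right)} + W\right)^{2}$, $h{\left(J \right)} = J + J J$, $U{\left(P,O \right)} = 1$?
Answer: $1168$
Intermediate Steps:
$h{\left(J \right)} = J + J^{2}$
$K{\left(W \right)} = \left(2 + W\right)^{2}$ ($K{\left(W \right)} = \left(1 \left(1 + 1\right) + W\right)^{2} = \left(1 \cdot 2 + W\right)^{2} = \left(2 + W\right)^{2}$)
$K{\left(- (3 + 3) \right)} \left(39 + 34\right) = \left(2 - \left(3 + 3\right)\right)^{2} \left(39 + 34\right) = \left(2 - 6\right)^{2} \cdot 73 = \left(-4\right)^{2} \cdot 73 = 16 \cdot 73 = 1168$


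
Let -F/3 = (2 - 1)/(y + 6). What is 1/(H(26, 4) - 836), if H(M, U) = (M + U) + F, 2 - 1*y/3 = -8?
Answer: -12/9673 ≈ -0.0012406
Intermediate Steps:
y = 30 (y = 6 - 3*(-8) = 6 + 24 = 30)
F = -1/12 (F = -3*(2 - 1)/(30 + 6) = -3/36 = -3*1/36 = -1/12 ≈ -0.083333)
H(M, U) = -1/12 + M + U (H(M, U) = (M + U) - 1/12 = -1/12 + M + U)
1/(H(26, 4) - 836) = 1/((-1/12 + 26 + 4) - 836) = 1/(359/12 - 836) = 1/(-9673/12) = -12/9673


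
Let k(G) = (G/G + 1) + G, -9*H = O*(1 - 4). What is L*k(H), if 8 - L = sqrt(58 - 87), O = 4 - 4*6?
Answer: -112/3 + 14*I*sqrt(29)/3 ≈ -37.333 + 25.131*I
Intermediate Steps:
O = -20 (O = 4 - 24 = -20)
H = -20/3 (H = -(-20)*(1 - 4)/9 = -(-20)*(-3)/9 = -1/9*60 = -20/3 ≈ -6.6667)
k(G) = 2 + G (k(G) = (1 + 1) + G = 2 + G)
L = 8 - I*sqrt(29) (L = 8 - sqrt(58 - 87) = 8 - sqrt(-29) = 8 - I*sqrt(29) ≈ 8.0 - 5.3852*I)
L*k(H) = (8 - I*sqrt(29))*(2 - 20/3) = (8 - I*sqrt(29))*(-14/3) = -112/3 + 14*I*sqrt(29)/3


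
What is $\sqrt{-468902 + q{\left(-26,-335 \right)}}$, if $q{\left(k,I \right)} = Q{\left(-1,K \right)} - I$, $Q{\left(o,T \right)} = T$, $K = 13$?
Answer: $i \sqrt{468554} \approx 684.51 i$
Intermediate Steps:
$q{\left(k,I \right)} = 13 - I$
$\sqrt{-468902 + q{\left(-26,-335 \right)}} = \sqrt{-468902 + \left(13 - -335\right)} = \sqrt{-468902 + \left(13 + 335\right)} = \sqrt{-468902 + 348} = \sqrt{-468554} = i \sqrt{468554}$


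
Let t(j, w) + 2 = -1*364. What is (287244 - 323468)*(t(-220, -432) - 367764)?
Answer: 13335141120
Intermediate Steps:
t(j, w) = -366 (t(j, w) = -2 - 1*364 = -2 - 364 = -366)
(287244 - 323468)*(t(-220, -432) - 367764) = (287244 - 323468)*(-366 - 367764) = -36224*(-368130) = 13335141120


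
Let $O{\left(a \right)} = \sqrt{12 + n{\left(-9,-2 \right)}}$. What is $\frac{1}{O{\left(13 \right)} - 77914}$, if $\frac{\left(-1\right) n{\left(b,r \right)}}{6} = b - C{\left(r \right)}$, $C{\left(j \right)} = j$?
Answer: $- \frac{38957}{3035295671} - \frac{3 \sqrt{6}}{6070591342} \approx -1.2836 \cdot 10^{-5}$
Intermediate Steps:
$n{\left(b,r \right)} = - 6 b + 6 r$ ($n{\left(b,r \right)} = - 6 \left(b - r\right) = - 6 b + 6 r$)
$O{\left(a \right)} = 3 \sqrt{6}$ ($O{\left(a \right)} = \sqrt{12 + \left(\left(-6\right) \left(-9\right) + 6 \left(-2\right)\right)} = \sqrt{12 + \left(54 - 12\right)} = \sqrt{12 + 42} = \sqrt{54} = 3 \sqrt{6}$)
$\frac{1}{O{\left(13 \right)} - 77914} = \frac{1}{3 \sqrt{6} - 77914} = \frac{1}{-77914 + 3 \sqrt{6}}$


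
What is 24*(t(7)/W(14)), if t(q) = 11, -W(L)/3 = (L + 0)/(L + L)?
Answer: -176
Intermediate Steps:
W(L) = -3/2 (W(L) = -3*(L + 0)/(L + L) = -3*L/(2*L) = -3*L*1/(2*L) = -3*½ = -3/2)
24*(t(7)/W(14)) = 24*(11/(-3/2)) = 24*(11*(-⅔)) = 24*(-22/3) = -176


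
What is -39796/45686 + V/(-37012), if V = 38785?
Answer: -1622430531/845465116 ≈ -1.9190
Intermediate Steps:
-39796/45686 + V/(-37012) = -39796/45686 + 38785/(-37012) = -39796*1/45686 + 38785*(-1/37012) = -19898/22843 - 38785/37012 = -1622430531/845465116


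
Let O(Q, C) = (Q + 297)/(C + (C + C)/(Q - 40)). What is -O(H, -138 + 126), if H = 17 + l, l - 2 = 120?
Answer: 3597/101 ≈ 35.614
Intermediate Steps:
l = 122 (l = 2 + 120 = 122)
H = 139 (H = 17 + 122 = 139)
O(Q, C) = (297 + Q)/(C + 2*C/(-40 + Q)) (O(Q, C) = (297 + Q)/(C + (2*C)/(-40 + Q)) = (297 + Q)/(C + 2*C/(-40 + Q)))
-O(H, -138 + 126) = -(-11880 + 139² + 257*139)/((-138 + 126)*(-38 + 139)) = -(-11880 + 19321 + 35723)/((-12)*101) = -(-1)*43164/(12*101) = -1*(-3597/101) = 3597/101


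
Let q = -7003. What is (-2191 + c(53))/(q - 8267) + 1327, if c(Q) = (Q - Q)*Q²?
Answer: 20265481/15270 ≈ 1327.1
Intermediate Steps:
c(Q) = 0 (c(Q) = 0*Q² = 0)
(-2191 + c(53))/(q - 8267) + 1327 = (-2191 + 0)/(-7003 - 8267) + 1327 = -2191/(-15270) + 1327 = -2191*(-1/15270) + 1327 = 2191/15270 + 1327 = 20265481/15270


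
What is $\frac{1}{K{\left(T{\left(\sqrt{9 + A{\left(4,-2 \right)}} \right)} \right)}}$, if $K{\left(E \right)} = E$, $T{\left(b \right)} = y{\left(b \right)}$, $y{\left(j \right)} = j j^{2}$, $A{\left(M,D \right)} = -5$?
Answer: $\frac{1}{8} \approx 0.125$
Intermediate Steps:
$y{\left(j \right)} = j^{3}$
$T{\left(b \right)} = b^{3}$
$\frac{1}{K{\left(T{\left(\sqrt{9 + A{\left(4,-2 \right)}} \right)} \right)}} = \frac{1}{\left(\sqrt{9 - 5}\right)^{3}} = \frac{1}{\left(\sqrt{4}\right)^{3}} = \frac{1}{2^{3}} = \frac{1}{8}$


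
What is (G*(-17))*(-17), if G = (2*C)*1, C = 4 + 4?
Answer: 4624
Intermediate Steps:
C = 8
G = 16 (G = (2*8)*1 = 16*1 = 16)
(G*(-17))*(-17) = (16*(-17))*(-17) = -272*(-17) = 4624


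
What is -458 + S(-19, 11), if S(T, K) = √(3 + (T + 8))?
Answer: -458 + 2*I*√2 ≈ -458.0 + 2.8284*I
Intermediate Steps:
S(T, K) = √(11 + T) (S(T, K) = √(3 + (8 + T)) = √(11 + T))
-458 + S(-19, 11) = -458 + √(11 - 19) = -458 + √(-8) = -458 + 2*I*√2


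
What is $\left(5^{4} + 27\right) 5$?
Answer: $3260$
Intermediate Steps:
$\left(5^{4} + 27\right) 5 = \left(625 + 27\right) 5 = 652 \cdot 5 = 3260$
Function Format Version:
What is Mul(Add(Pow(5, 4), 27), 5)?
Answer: 3260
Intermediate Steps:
Mul(Add(Pow(5, 4), 27), 5) = Mul(Add(625, 27), 5) = Mul(652, 5) = 3260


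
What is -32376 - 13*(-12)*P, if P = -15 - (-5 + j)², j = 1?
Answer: -37212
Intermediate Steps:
P = -31 (P = -15 - (-5 + 1)² = -15 - 1*(-4)² = -15 - 1*16 = -15 - 16 = -31)
-32376 - 13*(-12)*P = -32376 - 13*(-12)*(-31) = -32376 - (-156)*(-31) = -32376 - 1*4836 = -32376 - 4836 = -37212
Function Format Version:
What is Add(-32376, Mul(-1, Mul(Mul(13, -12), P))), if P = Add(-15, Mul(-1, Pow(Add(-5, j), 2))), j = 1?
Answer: -37212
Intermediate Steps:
P = -31 (P = Add(-15, Mul(-1, Pow(Add(-5, 1), 2))) = Add(-15, Mul(-1, Pow(-4, 2))) = Add(-15, Mul(-1, 16)) = Add(-15, -16) = -31)
Add(-32376, Mul(-1, Mul(Mul(13, -12), P))) = Add(-32376, Mul(-1, Mul(Mul(13, -12), -31))) = Add(-32376, Mul(-1, Mul(-156, -31))) = Add(-32376, Mul(-1, 4836)) = Add(-32376, -4836) = -37212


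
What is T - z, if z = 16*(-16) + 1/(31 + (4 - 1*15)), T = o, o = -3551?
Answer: -65901/20 ≈ -3295.1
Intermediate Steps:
T = -3551
z = -5119/20 (z = -256 + 1/(31 + (4 - 15)) = -256 + 1/(31 - 11) = -256 + 1/20 = -5119/20 ≈ -255.95)
T - z = -3551 - 1*(-5119/20) = -3551 + 5119/20 = -65901/20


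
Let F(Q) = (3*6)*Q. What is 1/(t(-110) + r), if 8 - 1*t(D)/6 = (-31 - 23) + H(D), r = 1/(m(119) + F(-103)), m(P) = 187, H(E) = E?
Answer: 1667/1720343 ≈ 0.00096899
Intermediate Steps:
F(Q) = 18*Q
r = -1/1667 (r = 1/(187 + 18*(-103)) = 1/(187 - 1854) = 1/(-1667) = -1/1667 ≈ -0.00059988)
t(D) = 372 - 6*D (t(D) = 48 - 6*((-31 - 23) + D) = 48 - 6*(-54 + D) = 48 + (324 - 6*D) = 372 - 6*D)
1/(t(-110) + r) = 1/((372 - 6*(-110)) - 1/1667) = 1/((372 + 660) - 1/1667) = 1/(1032 - 1/1667) = 1/(1720343/1667) = 1667/1720343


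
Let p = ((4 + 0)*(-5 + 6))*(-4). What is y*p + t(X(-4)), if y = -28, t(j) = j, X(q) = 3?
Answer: 451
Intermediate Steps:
p = -16 (p = (4*1)*(-4) = 4*(-4) = -16)
y*p + t(X(-4)) = -28*(-16) + 3 = 448 + 3 = 451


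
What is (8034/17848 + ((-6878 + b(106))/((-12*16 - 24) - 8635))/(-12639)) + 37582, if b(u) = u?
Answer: 37518866169546037/998308149036 ≈ 37582.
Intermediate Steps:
(8034/17848 + ((-6878 + b(106))/((-12*16 - 24) - 8635))/(-12639)) + 37582 = (8034/17848 + ((-6878 + 106)/((-12*16 - 24) - 8635))/(-12639)) + 37582 = (8034*(1/17848) - 6772/((-192 - 24) - 8635)*(-1/12639)) + 37582 = (4017/8924 - 6772/(-216 - 8635)*(-1/12639)) + 37582 = (4017/8924 - 6772/(-8851)*(-1/12639)) + 37582 = (4017/8924 - 6772*(-1/8851)*(-1/12639)) + 37582 = (4017/8924 + (6772/8851)*(-1/12639)) + 37582 = (4017/8924 - 6772/111867789) + 37582 = 449312475085/998308149036 + 37582 = 37518866169546037/998308149036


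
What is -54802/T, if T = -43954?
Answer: 27401/21977 ≈ 1.2468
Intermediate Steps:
-54802/T = -54802/(-43954) = -54802*(-1/43954) = 27401/21977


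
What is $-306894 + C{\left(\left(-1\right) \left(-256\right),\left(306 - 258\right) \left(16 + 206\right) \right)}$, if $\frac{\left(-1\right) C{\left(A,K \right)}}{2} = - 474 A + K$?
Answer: $-85518$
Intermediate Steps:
$C{\left(A,K \right)} = - 2 K + 948 A$ ($C{\left(A,K \right)} = - 2 \left(- 474 A + K\right) = - 2 \left(K - 474 A\right) = - 2 K + 948 A$)
$-306894 + C{\left(\left(-1\right) \left(-256\right),\left(306 - 258\right) \left(16 + 206\right) \right)} = -306894 + \left(- 2 \left(306 - 258\right) \left(16 + 206\right) + 948 \left(\left(-1\right) \left(-256\right)\right)\right) = -306894 + \left(- 2 \cdot 48 \cdot 222 + 948 \cdot 256\right) = -306894 + \left(\left(-2\right) 10656 + 242688\right) = -306894 + \left(-21312 + 242688\right) = -306894 + 221376 = -85518$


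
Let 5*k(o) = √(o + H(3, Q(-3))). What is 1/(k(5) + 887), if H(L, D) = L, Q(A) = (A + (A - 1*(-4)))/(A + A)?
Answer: 22175/19669217 - 10*√2/19669217 ≈ 0.0011267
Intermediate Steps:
Q(A) = (4 + 2*A)/(2*A) (Q(A) = (A + (A + 4))/((2*A)) = (A + (4 + A))*(1/(2*A)) = (4 + 2*A)*(1/(2*A)) = (4 + 2*A)/(2*A))
k(o) = √(3 + o)/5 (k(o) = √(o + 3)/5 = √(3 + o)/5)
1/(k(5) + 887) = 1/(√(3 + 5)/5 + 887) = 1/(√8/5 + 887) = 1/((2*√2)/5 + 887) = 1/(2*√2/5 + 887) = 1/(887 + 2*√2/5)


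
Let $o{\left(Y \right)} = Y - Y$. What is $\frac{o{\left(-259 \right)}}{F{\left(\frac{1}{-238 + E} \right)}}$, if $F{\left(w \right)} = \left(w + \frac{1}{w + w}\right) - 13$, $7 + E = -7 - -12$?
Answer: $0$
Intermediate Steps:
$o{\left(Y \right)} = 0$
$E = -2$ ($E = -7 - -5 = -7 + \left(-7 + 12\right) = -7 + 5 = -2$)
$F{\left(w \right)} = -13 + w + \frac{1}{2 w}$ ($F{\left(w \right)} = \left(w + \frac{1}{2 w}\right) - 13 = -13 + w + \frac{1}{2 w}$)
$\frac{o{\left(-259 \right)}}{F{\left(\frac{1}{-238 + E} \right)}} = \frac{0}{-13 + \frac{1}{-238 - 2} + \frac{1}{2 \frac{1}{-238 - 2}}} = \frac{0}{-13 + \frac{1}{-240} + \frac{1}{2 \frac{1}{-240}}} = \frac{0}{-13 - \frac{1}{240} + \frac{1}{2 \left(- \frac{1}{240}\right)}} = \frac{0}{-13 - \frac{1}{240} + \frac{1}{2} \left(-240\right)} = \frac{0}{-13 - \frac{1}{240} - 120} = \frac{0}{- \frac{31921}{240}} = 0 \left(- \frac{240}{31921}\right) = 0$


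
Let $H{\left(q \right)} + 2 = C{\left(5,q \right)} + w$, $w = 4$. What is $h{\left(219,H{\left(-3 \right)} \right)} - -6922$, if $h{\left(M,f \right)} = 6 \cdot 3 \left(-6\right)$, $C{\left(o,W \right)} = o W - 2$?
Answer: $6814$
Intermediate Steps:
$C{\left(o,W \right)} = -2 + W o$ ($C{\left(o,W \right)} = W o - 2 = -2 + W o$)
$H{\left(q \right)} = 5 q$ ($H{\left(q \right)} = -2 + \left(\left(-2 + q 5\right) + 4\right) = -2 + \left(\left(-2 + 5 q\right) + 4\right) = -2 + \left(2 + 5 q\right) = 5 q$)
$h{\left(M,f \right)} = -108$ ($h{\left(M,f \right)} = 18 \left(-6\right) = -108$)
$h{\left(219,H{\left(-3 \right)} \right)} - -6922 = -108 - -6922 = -108 + 6922 = 6814$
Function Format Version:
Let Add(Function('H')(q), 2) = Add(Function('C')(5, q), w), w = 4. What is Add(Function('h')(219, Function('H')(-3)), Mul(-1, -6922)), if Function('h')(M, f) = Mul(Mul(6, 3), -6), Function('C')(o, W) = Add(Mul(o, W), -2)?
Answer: 6814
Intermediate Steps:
Function('C')(o, W) = Add(-2, Mul(W, o)) (Function('C')(o, W) = Add(Mul(W, o), -2) = Add(-2, Mul(W, o)))
Function('H')(q) = Mul(5, q) (Function('H')(q) = Add(-2, Add(Add(-2, Mul(q, 5)), 4)) = Add(-2, Add(Add(-2, Mul(5, q)), 4)) = Add(-2, Add(2, Mul(5, q))) = Mul(5, q))
Function('h')(M, f) = -108 (Function('h')(M, f) = Mul(18, -6) = -108)
Add(Function('h')(219, Function('H')(-3)), Mul(-1, -6922)) = Add(-108, Mul(-1, -6922)) = Add(-108, 6922) = 6814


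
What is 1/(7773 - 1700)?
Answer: 1/6073 ≈ 0.00016466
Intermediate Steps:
1/(7773 - 1700) = 1/6073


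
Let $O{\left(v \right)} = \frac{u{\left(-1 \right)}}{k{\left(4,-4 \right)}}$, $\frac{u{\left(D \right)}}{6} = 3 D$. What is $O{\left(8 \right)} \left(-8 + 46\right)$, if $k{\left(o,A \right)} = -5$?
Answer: $\frac{684}{5} \approx 136.8$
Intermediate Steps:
$u{\left(D \right)} = 18 D$ ($u{\left(D \right)} = 6 \cdot 3 D = 18 D$)
$O{\left(v \right)} = \frac{18}{5}$ ($O{\left(v \right)} = \frac{18 \left(-1\right)}{-5} = \left(-18\right) \left(- \frac{1}{5}\right) = \frac{18}{5}$)
$O{\left(8 \right)} \left(-8 + 46\right) = \frac{18 \left(-8 + 46\right)}{5} = \frac{18}{5} \cdot 38 = \frac{684}{5}$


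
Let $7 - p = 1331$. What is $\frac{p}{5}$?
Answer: $- \frac{1324}{5} \approx -264.8$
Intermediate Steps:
$p = -1324$ ($p = 7 - 1331 = -1324$)
$\frac{p}{5} = - \frac{1324}{5}$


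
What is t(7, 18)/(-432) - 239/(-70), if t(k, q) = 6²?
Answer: 1399/420 ≈ 3.3310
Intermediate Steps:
t(k, q) = 36
t(7, 18)/(-432) - 239/(-70) = 36/(-432) - 239/(-70) = 36*(-1/432) - 239*(-1/70) = -1/12 + 239/70 = 1399/420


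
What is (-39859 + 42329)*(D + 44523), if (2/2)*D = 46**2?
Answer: 115198330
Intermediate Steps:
D = 2116 (D = 46**2 = 2116)
(-39859 + 42329)*(D + 44523) = (-39859 + 42329)*(2116 + 44523) = 2470*46639 = 115198330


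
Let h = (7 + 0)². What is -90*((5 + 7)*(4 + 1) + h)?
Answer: -9810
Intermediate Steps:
h = 49 (h = 7² = 49)
-90*((5 + 7)*(4 + 1) + h) = -90*((5 + 7)*(4 + 1) + 49) = -90*(12*5 + 49) = -90*(60 + 49) = -90*109 = -9810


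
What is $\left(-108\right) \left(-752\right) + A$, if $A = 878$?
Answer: $82094$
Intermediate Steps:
$\left(-108\right) \left(-752\right) + A = \left(-108\right) \left(-752\right) + 878 = 81216 + 878 = 82094$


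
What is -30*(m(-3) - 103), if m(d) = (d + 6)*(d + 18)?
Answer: 1740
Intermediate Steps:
m(d) = (6 + d)*(18 + d)
-30*(m(-3) - 103) = -30*((108 + (-3)² + 24*(-3)) - 103) = -30*((108 + 9 - 72) - 103) = -30*(45 - 103) = -30*(-58) = 1740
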